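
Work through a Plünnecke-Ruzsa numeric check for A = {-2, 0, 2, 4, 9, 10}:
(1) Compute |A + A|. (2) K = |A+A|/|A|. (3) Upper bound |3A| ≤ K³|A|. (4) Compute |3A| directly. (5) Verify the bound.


|A| = 6.
Step 1: Compute A + A by enumerating all 36 pairs.
A + A = {-4, -2, 0, 2, 4, 6, 7, 8, 9, 10, 11, 12, 13, 14, 18, 19, 20}, so |A + A| = 17.
Step 2: Doubling constant K = |A + A|/|A| = 17/6 = 17/6 ≈ 2.8333.
Step 3: Plünnecke-Ruzsa gives |3A| ≤ K³·|A| = (2.8333)³ · 6 ≈ 136.4722.
Step 4: Compute 3A = A + A + A directly by enumerating all triples (a,b,c) ∈ A³; |3A| = 30.
Step 5: Check 30 ≤ 136.4722? Yes ✓.

K = 17/6, Plünnecke-Ruzsa bound K³|A| ≈ 136.4722, |3A| = 30, inequality holds.


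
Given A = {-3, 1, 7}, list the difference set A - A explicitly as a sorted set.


A - A = {a - a' : a, a' ∈ A}.
Compute a - a' for each ordered pair (a, a'):
a = -3: -3--3=0, -3-1=-4, -3-7=-10
a = 1: 1--3=4, 1-1=0, 1-7=-6
a = 7: 7--3=10, 7-1=6, 7-7=0
Collecting distinct values (and noting 0 appears from a-a):
A - A = {-10, -6, -4, 0, 4, 6, 10}
|A - A| = 7

A - A = {-10, -6, -4, 0, 4, 6, 10}


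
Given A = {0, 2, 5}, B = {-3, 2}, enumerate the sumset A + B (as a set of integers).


A + B = {a + b : a ∈ A, b ∈ B}.
Enumerate all |A|·|B| = 3·2 = 6 pairs (a, b) and collect distinct sums.
a = 0: 0+-3=-3, 0+2=2
a = 2: 2+-3=-1, 2+2=4
a = 5: 5+-3=2, 5+2=7
Collecting distinct sums: A + B = {-3, -1, 2, 4, 7}
|A + B| = 5

A + B = {-3, -1, 2, 4, 7}


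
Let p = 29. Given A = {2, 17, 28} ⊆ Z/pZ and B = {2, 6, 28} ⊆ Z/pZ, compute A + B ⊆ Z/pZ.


Work in Z/29Z: reduce every sum a + b modulo 29.
Enumerate all 9 pairs:
a = 2: 2+2=4, 2+6=8, 2+28=1
a = 17: 17+2=19, 17+6=23, 17+28=16
a = 28: 28+2=1, 28+6=5, 28+28=27
Distinct residues collected: {1, 4, 5, 8, 16, 19, 23, 27}
|A + B| = 8 (out of 29 total residues).

A + B = {1, 4, 5, 8, 16, 19, 23, 27}


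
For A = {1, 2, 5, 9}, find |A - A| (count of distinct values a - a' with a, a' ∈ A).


A - A = {a - a' : a, a' ∈ A}; |A| = 4.
Bounds: 2|A|-1 ≤ |A - A| ≤ |A|² - |A| + 1, i.e. 7 ≤ |A - A| ≤ 13.
Note: 0 ∈ A - A always (from a - a). The set is symmetric: if d ∈ A - A then -d ∈ A - A.
Enumerate nonzero differences d = a - a' with a > a' (then include -d):
Positive differences: {1, 3, 4, 7, 8}
Full difference set: {0} ∪ (positive diffs) ∪ (negative diffs).
|A - A| = 1 + 2·5 = 11 (matches direct enumeration: 11).

|A - A| = 11


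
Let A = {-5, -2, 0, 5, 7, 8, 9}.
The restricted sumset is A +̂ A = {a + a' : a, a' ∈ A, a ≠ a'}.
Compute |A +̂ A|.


Restricted sumset: A +̂ A = {a + a' : a ∈ A, a' ∈ A, a ≠ a'}.
Equivalently, take A + A and drop any sum 2a that is achievable ONLY as a + a for a ∈ A (i.e. sums representable only with equal summands).
Enumerate pairs (a, a') with a < a' (symmetric, so each unordered pair gives one sum; this covers all a ≠ a'):
  -5 + -2 = -7
  -5 + 0 = -5
  -5 + 5 = 0
  -5 + 7 = 2
  -5 + 8 = 3
  -5 + 9 = 4
  -2 + 0 = -2
  -2 + 5 = 3
  -2 + 7 = 5
  -2 + 8 = 6
  -2 + 9 = 7
  0 + 5 = 5
  0 + 7 = 7
  0 + 8 = 8
  0 + 9 = 9
  5 + 7 = 12
  5 + 8 = 13
  5 + 9 = 14
  7 + 8 = 15
  7 + 9 = 16
  8 + 9 = 17
Collected distinct sums: {-7, -5, -2, 0, 2, 3, 4, 5, 6, 7, 8, 9, 12, 13, 14, 15, 16, 17}
|A +̂ A| = 18
(Reference bound: |A +̂ A| ≥ 2|A| - 3 for |A| ≥ 2, with |A| = 7 giving ≥ 11.)

|A +̂ A| = 18


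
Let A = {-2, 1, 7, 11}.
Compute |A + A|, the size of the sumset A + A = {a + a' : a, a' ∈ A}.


A + A = {a + a' : a, a' ∈ A}; |A| = 4.
General bounds: 2|A| - 1 ≤ |A + A| ≤ |A|(|A|+1)/2, i.e. 7 ≤ |A + A| ≤ 10.
Lower bound 2|A|-1 is attained iff A is an arithmetic progression.
Enumerate sums a + a' for a ≤ a' (symmetric, so this suffices):
a = -2: -2+-2=-4, -2+1=-1, -2+7=5, -2+11=9
a = 1: 1+1=2, 1+7=8, 1+11=12
a = 7: 7+7=14, 7+11=18
a = 11: 11+11=22
Distinct sums: {-4, -1, 2, 5, 8, 9, 12, 14, 18, 22}
|A + A| = 10

|A + A| = 10


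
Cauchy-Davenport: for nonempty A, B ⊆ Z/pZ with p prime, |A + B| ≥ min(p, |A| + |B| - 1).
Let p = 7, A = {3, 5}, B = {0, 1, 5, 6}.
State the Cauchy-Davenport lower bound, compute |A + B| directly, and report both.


Cauchy-Davenport: |A + B| ≥ min(p, |A| + |B| - 1) for A, B nonempty in Z/pZ.
|A| = 2, |B| = 4, p = 7.
CD lower bound = min(7, 2 + 4 - 1) = min(7, 5) = 5.
Compute A + B mod 7 directly:
a = 3: 3+0=3, 3+1=4, 3+5=1, 3+6=2
a = 5: 5+0=5, 5+1=6, 5+5=3, 5+6=4
A + B = {1, 2, 3, 4, 5, 6}, so |A + B| = 6.
Verify: 6 ≥ 5? Yes ✓.

CD lower bound = 5, actual |A + B| = 6.


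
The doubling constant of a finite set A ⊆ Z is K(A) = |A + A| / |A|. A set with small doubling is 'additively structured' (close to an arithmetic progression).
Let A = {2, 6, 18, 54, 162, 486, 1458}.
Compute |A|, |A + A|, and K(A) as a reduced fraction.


|A| = 7.
Compute A + A by enumerating all 49 pairs.
A + A = {4, 8, 12, 20, 24, 36, 56, 60, 72, 108, 164, 168, 180, 216, 324, 488, 492, 504, 540, 648, 972, 1460, 1464, 1476, 1512, 1620, 1944, 2916}, so |A + A| = 28.
K = |A + A| / |A| = 28/7 = 4/1 ≈ 4.0000.
Reference: AP of size 7 gives K = 13/7 ≈ 1.8571; a fully generic set of size 7 gives K ≈ 4.0000.

|A| = 7, |A + A| = 28, K = 28/7 = 4/1.


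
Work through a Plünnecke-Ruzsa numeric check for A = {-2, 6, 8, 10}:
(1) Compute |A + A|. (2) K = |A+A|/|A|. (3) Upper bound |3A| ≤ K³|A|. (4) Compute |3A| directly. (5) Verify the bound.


|A| = 4.
Step 1: Compute A + A by enumerating all 16 pairs.
A + A = {-4, 4, 6, 8, 12, 14, 16, 18, 20}, so |A + A| = 9.
Step 2: Doubling constant K = |A + A|/|A| = 9/4 = 9/4 ≈ 2.2500.
Step 3: Plünnecke-Ruzsa gives |3A| ≤ K³·|A| = (2.2500)³ · 4 ≈ 45.5625.
Step 4: Compute 3A = A + A + A directly by enumerating all triples (a,b,c) ∈ A³; |3A| = 15.
Step 5: Check 15 ≤ 45.5625? Yes ✓.

K = 9/4, Plünnecke-Ruzsa bound K³|A| ≈ 45.5625, |3A| = 15, inequality holds.


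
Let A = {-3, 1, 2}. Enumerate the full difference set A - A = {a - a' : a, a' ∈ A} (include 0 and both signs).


A - A = {a - a' : a, a' ∈ A}.
Compute a - a' for each ordered pair (a, a'):
a = -3: -3--3=0, -3-1=-4, -3-2=-5
a = 1: 1--3=4, 1-1=0, 1-2=-1
a = 2: 2--3=5, 2-1=1, 2-2=0
Collecting distinct values (and noting 0 appears from a-a):
A - A = {-5, -4, -1, 0, 1, 4, 5}
|A - A| = 7

A - A = {-5, -4, -1, 0, 1, 4, 5}


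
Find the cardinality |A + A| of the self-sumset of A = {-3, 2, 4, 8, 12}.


A + A = {a + a' : a, a' ∈ A}; |A| = 5.
General bounds: 2|A| - 1 ≤ |A + A| ≤ |A|(|A|+1)/2, i.e. 9 ≤ |A + A| ≤ 15.
Lower bound 2|A|-1 is attained iff A is an arithmetic progression.
Enumerate sums a + a' for a ≤ a' (symmetric, so this suffices):
a = -3: -3+-3=-6, -3+2=-1, -3+4=1, -3+8=5, -3+12=9
a = 2: 2+2=4, 2+4=6, 2+8=10, 2+12=14
a = 4: 4+4=8, 4+8=12, 4+12=16
a = 8: 8+8=16, 8+12=20
a = 12: 12+12=24
Distinct sums: {-6, -1, 1, 4, 5, 6, 8, 9, 10, 12, 14, 16, 20, 24}
|A + A| = 14

|A + A| = 14


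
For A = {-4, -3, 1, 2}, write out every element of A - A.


A - A = {a - a' : a, a' ∈ A}.
Compute a - a' for each ordered pair (a, a'):
a = -4: -4--4=0, -4--3=-1, -4-1=-5, -4-2=-6
a = -3: -3--4=1, -3--3=0, -3-1=-4, -3-2=-5
a = 1: 1--4=5, 1--3=4, 1-1=0, 1-2=-1
a = 2: 2--4=6, 2--3=5, 2-1=1, 2-2=0
Collecting distinct values (and noting 0 appears from a-a):
A - A = {-6, -5, -4, -1, 0, 1, 4, 5, 6}
|A - A| = 9

A - A = {-6, -5, -4, -1, 0, 1, 4, 5, 6}


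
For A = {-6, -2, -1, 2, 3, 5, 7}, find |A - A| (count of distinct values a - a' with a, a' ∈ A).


A - A = {a - a' : a, a' ∈ A}; |A| = 7.
Bounds: 2|A|-1 ≤ |A - A| ≤ |A|² - |A| + 1, i.e. 13 ≤ |A - A| ≤ 43.
Note: 0 ∈ A - A always (from a - a). The set is symmetric: if d ∈ A - A then -d ∈ A - A.
Enumerate nonzero differences d = a - a' with a > a' (then include -d):
Positive differences: {1, 2, 3, 4, 5, 6, 7, 8, 9, 11, 13}
Full difference set: {0} ∪ (positive diffs) ∪ (negative diffs).
|A - A| = 1 + 2·11 = 23 (matches direct enumeration: 23).

|A - A| = 23


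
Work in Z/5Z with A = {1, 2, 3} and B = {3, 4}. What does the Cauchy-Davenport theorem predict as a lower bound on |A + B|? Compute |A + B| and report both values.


Cauchy-Davenport: |A + B| ≥ min(p, |A| + |B| - 1) for A, B nonempty in Z/pZ.
|A| = 3, |B| = 2, p = 5.
CD lower bound = min(5, 3 + 2 - 1) = min(5, 4) = 4.
Compute A + B mod 5 directly:
a = 1: 1+3=4, 1+4=0
a = 2: 2+3=0, 2+4=1
a = 3: 3+3=1, 3+4=2
A + B = {0, 1, 2, 4}, so |A + B| = 4.
Verify: 4 ≥ 4? Yes ✓.

CD lower bound = 4, actual |A + B| = 4.


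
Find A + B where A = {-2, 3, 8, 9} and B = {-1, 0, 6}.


A + B = {a + b : a ∈ A, b ∈ B}.
Enumerate all |A|·|B| = 4·3 = 12 pairs (a, b) and collect distinct sums.
a = -2: -2+-1=-3, -2+0=-2, -2+6=4
a = 3: 3+-1=2, 3+0=3, 3+6=9
a = 8: 8+-1=7, 8+0=8, 8+6=14
a = 9: 9+-1=8, 9+0=9, 9+6=15
Collecting distinct sums: A + B = {-3, -2, 2, 3, 4, 7, 8, 9, 14, 15}
|A + B| = 10

A + B = {-3, -2, 2, 3, 4, 7, 8, 9, 14, 15}


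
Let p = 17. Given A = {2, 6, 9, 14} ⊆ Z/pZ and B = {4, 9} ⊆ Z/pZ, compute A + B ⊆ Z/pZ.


Work in Z/17Z: reduce every sum a + b modulo 17.
Enumerate all 8 pairs:
a = 2: 2+4=6, 2+9=11
a = 6: 6+4=10, 6+9=15
a = 9: 9+4=13, 9+9=1
a = 14: 14+4=1, 14+9=6
Distinct residues collected: {1, 6, 10, 11, 13, 15}
|A + B| = 6 (out of 17 total residues).

A + B = {1, 6, 10, 11, 13, 15}


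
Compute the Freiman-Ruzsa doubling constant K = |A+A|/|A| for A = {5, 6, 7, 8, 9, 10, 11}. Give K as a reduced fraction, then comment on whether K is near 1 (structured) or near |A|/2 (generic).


|A| = 7.
Compute A + A by enumerating all 49 pairs.
A + A = {10, 11, 12, 13, 14, 15, 16, 17, 18, 19, 20, 21, 22}, so |A + A| = 13.
K = |A + A| / |A| = 13/7 (already in lowest terms) ≈ 1.8571.
Reference: AP of size 7 gives K = 13/7 ≈ 1.8571; a fully generic set of size 7 gives K ≈ 4.0000.

|A| = 7, |A + A| = 13, K = 13/7.


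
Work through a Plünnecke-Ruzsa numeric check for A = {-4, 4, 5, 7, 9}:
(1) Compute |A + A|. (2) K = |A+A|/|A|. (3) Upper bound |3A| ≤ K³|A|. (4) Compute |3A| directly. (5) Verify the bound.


|A| = 5.
Step 1: Compute A + A by enumerating all 25 pairs.
A + A = {-8, 0, 1, 3, 5, 8, 9, 10, 11, 12, 13, 14, 16, 18}, so |A + A| = 14.
Step 2: Doubling constant K = |A + A|/|A| = 14/5 = 14/5 ≈ 2.8000.
Step 3: Plünnecke-Ruzsa gives |3A| ≤ K³·|A| = (2.8000)³ · 5 ≈ 109.7600.
Step 4: Compute 3A = A + A + A directly by enumerating all triples (a,b,c) ∈ A³; |3A| = 26.
Step 5: Check 26 ≤ 109.7600? Yes ✓.

K = 14/5, Plünnecke-Ruzsa bound K³|A| ≈ 109.7600, |3A| = 26, inequality holds.


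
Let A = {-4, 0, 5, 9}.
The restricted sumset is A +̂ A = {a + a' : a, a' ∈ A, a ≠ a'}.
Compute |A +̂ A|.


Restricted sumset: A +̂ A = {a + a' : a ∈ A, a' ∈ A, a ≠ a'}.
Equivalently, take A + A and drop any sum 2a that is achievable ONLY as a + a for a ∈ A (i.e. sums representable only with equal summands).
Enumerate pairs (a, a') with a < a' (symmetric, so each unordered pair gives one sum; this covers all a ≠ a'):
  -4 + 0 = -4
  -4 + 5 = 1
  -4 + 9 = 5
  0 + 5 = 5
  0 + 9 = 9
  5 + 9 = 14
Collected distinct sums: {-4, 1, 5, 9, 14}
|A +̂ A| = 5
(Reference bound: |A +̂ A| ≥ 2|A| - 3 for |A| ≥ 2, with |A| = 4 giving ≥ 5.)

|A +̂ A| = 5


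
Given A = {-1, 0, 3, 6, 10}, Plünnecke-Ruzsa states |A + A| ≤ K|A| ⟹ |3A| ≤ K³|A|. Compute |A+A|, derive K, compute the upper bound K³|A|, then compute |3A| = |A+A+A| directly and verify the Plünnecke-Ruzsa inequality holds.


|A| = 5.
Step 1: Compute A + A by enumerating all 25 pairs.
A + A = {-2, -1, 0, 2, 3, 5, 6, 9, 10, 12, 13, 16, 20}, so |A + A| = 13.
Step 2: Doubling constant K = |A + A|/|A| = 13/5 = 13/5 ≈ 2.6000.
Step 3: Plünnecke-Ruzsa gives |3A| ≤ K³·|A| = (2.6000)³ · 5 ≈ 87.8800.
Step 4: Compute 3A = A + A + A directly by enumerating all triples (a,b,c) ∈ A³; |3A| = 25.
Step 5: Check 25 ≤ 87.8800? Yes ✓.

K = 13/5, Plünnecke-Ruzsa bound K³|A| ≈ 87.8800, |3A| = 25, inequality holds.


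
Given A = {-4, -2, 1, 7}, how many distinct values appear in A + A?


A + A = {a + a' : a, a' ∈ A}; |A| = 4.
General bounds: 2|A| - 1 ≤ |A + A| ≤ |A|(|A|+1)/2, i.e. 7 ≤ |A + A| ≤ 10.
Lower bound 2|A|-1 is attained iff A is an arithmetic progression.
Enumerate sums a + a' for a ≤ a' (symmetric, so this suffices):
a = -4: -4+-4=-8, -4+-2=-6, -4+1=-3, -4+7=3
a = -2: -2+-2=-4, -2+1=-1, -2+7=5
a = 1: 1+1=2, 1+7=8
a = 7: 7+7=14
Distinct sums: {-8, -6, -4, -3, -1, 2, 3, 5, 8, 14}
|A + A| = 10

|A + A| = 10


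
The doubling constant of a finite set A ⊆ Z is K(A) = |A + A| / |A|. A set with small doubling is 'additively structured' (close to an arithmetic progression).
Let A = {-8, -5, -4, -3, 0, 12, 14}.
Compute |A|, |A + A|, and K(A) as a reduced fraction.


|A| = 7.
Compute A + A by enumerating all 49 pairs.
A + A = {-16, -13, -12, -11, -10, -9, -8, -7, -6, -5, -4, -3, 0, 4, 6, 7, 8, 9, 10, 11, 12, 14, 24, 26, 28}, so |A + A| = 25.
K = |A + A| / |A| = 25/7 (already in lowest terms) ≈ 3.5714.
Reference: AP of size 7 gives K = 13/7 ≈ 1.8571; a fully generic set of size 7 gives K ≈ 4.0000.

|A| = 7, |A + A| = 25, K = 25/7.


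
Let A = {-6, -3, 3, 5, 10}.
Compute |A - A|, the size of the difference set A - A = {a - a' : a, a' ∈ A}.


A - A = {a - a' : a, a' ∈ A}; |A| = 5.
Bounds: 2|A|-1 ≤ |A - A| ≤ |A|² - |A| + 1, i.e. 9 ≤ |A - A| ≤ 21.
Note: 0 ∈ A - A always (from a - a). The set is symmetric: if d ∈ A - A then -d ∈ A - A.
Enumerate nonzero differences d = a - a' with a > a' (then include -d):
Positive differences: {2, 3, 5, 6, 7, 8, 9, 11, 13, 16}
Full difference set: {0} ∪ (positive diffs) ∪ (negative diffs).
|A - A| = 1 + 2·10 = 21 (matches direct enumeration: 21).

|A - A| = 21


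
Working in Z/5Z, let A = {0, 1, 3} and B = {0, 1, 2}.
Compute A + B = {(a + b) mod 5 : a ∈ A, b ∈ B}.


Work in Z/5Z: reduce every sum a + b modulo 5.
Enumerate all 9 pairs:
a = 0: 0+0=0, 0+1=1, 0+2=2
a = 1: 1+0=1, 1+1=2, 1+2=3
a = 3: 3+0=3, 3+1=4, 3+2=0
Distinct residues collected: {0, 1, 2, 3, 4}
|A + B| = 5 (out of 5 total residues).

A + B = {0, 1, 2, 3, 4}


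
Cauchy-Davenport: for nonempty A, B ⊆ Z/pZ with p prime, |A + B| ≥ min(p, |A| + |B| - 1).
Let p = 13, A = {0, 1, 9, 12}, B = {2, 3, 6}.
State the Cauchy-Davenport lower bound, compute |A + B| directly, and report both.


Cauchy-Davenport: |A + B| ≥ min(p, |A| + |B| - 1) for A, B nonempty in Z/pZ.
|A| = 4, |B| = 3, p = 13.
CD lower bound = min(13, 4 + 3 - 1) = min(13, 6) = 6.
Compute A + B mod 13 directly:
a = 0: 0+2=2, 0+3=3, 0+6=6
a = 1: 1+2=3, 1+3=4, 1+6=7
a = 9: 9+2=11, 9+3=12, 9+6=2
a = 12: 12+2=1, 12+3=2, 12+6=5
A + B = {1, 2, 3, 4, 5, 6, 7, 11, 12}, so |A + B| = 9.
Verify: 9 ≥ 6? Yes ✓.

CD lower bound = 6, actual |A + B| = 9.


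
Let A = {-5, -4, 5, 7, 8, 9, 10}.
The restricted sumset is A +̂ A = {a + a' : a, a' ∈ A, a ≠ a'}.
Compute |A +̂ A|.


Restricted sumset: A +̂ A = {a + a' : a ∈ A, a' ∈ A, a ≠ a'}.
Equivalently, take A + A and drop any sum 2a that is achievable ONLY as a + a for a ∈ A (i.e. sums representable only with equal summands).
Enumerate pairs (a, a') with a < a' (symmetric, so each unordered pair gives one sum; this covers all a ≠ a'):
  -5 + -4 = -9
  -5 + 5 = 0
  -5 + 7 = 2
  -5 + 8 = 3
  -5 + 9 = 4
  -5 + 10 = 5
  -4 + 5 = 1
  -4 + 7 = 3
  -4 + 8 = 4
  -4 + 9 = 5
  -4 + 10 = 6
  5 + 7 = 12
  5 + 8 = 13
  5 + 9 = 14
  5 + 10 = 15
  7 + 8 = 15
  7 + 9 = 16
  7 + 10 = 17
  8 + 9 = 17
  8 + 10 = 18
  9 + 10 = 19
Collected distinct sums: {-9, 0, 1, 2, 3, 4, 5, 6, 12, 13, 14, 15, 16, 17, 18, 19}
|A +̂ A| = 16
(Reference bound: |A +̂ A| ≥ 2|A| - 3 for |A| ≥ 2, with |A| = 7 giving ≥ 11.)

|A +̂ A| = 16


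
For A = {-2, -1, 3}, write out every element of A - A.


A - A = {a - a' : a, a' ∈ A}.
Compute a - a' for each ordered pair (a, a'):
a = -2: -2--2=0, -2--1=-1, -2-3=-5
a = -1: -1--2=1, -1--1=0, -1-3=-4
a = 3: 3--2=5, 3--1=4, 3-3=0
Collecting distinct values (and noting 0 appears from a-a):
A - A = {-5, -4, -1, 0, 1, 4, 5}
|A - A| = 7

A - A = {-5, -4, -1, 0, 1, 4, 5}


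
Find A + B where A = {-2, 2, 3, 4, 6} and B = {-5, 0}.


A + B = {a + b : a ∈ A, b ∈ B}.
Enumerate all |A|·|B| = 5·2 = 10 pairs (a, b) and collect distinct sums.
a = -2: -2+-5=-7, -2+0=-2
a = 2: 2+-5=-3, 2+0=2
a = 3: 3+-5=-2, 3+0=3
a = 4: 4+-5=-1, 4+0=4
a = 6: 6+-5=1, 6+0=6
Collecting distinct sums: A + B = {-7, -3, -2, -1, 1, 2, 3, 4, 6}
|A + B| = 9

A + B = {-7, -3, -2, -1, 1, 2, 3, 4, 6}


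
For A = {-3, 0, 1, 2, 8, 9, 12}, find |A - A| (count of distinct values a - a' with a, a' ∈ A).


A - A = {a - a' : a, a' ∈ A}; |A| = 7.
Bounds: 2|A|-1 ≤ |A - A| ≤ |A|² - |A| + 1, i.e. 13 ≤ |A - A| ≤ 43.
Note: 0 ∈ A - A always (from a - a). The set is symmetric: if d ∈ A - A then -d ∈ A - A.
Enumerate nonzero differences d = a - a' with a > a' (then include -d):
Positive differences: {1, 2, 3, 4, 5, 6, 7, 8, 9, 10, 11, 12, 15}
Full difference set: {0} ∪ (positive diffs) ∪ (negative diffs).
|A - A| = 1 + 2·13 = 27 (matches direct enumeration: 27).

|A - A| = 27


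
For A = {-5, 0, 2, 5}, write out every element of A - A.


A - A = {a - a' : a, a' ∈ A}.
Compute a - a' for each ordered pair (a, a'):
a = -5: -5--5=0, -5-0=-5, -5-2=-7, -5-5=-10
a = 0: 0--5=5, 0-0=0, 0-2=-2, 0-5=-5
a = 2: 2--5=7, 2-0=2, 2-2=0, 2-5=-3
a = 5: 5--5=10, 5-0=5, 5-2=3, 5-5=0
Collecting distinct values (and noting 0 appears from a-a):
A - A = {-10, -7, -5, -3, -2, 0, 2, 3, 5, 7, 10}
|A - A| = 11

A - A = {-10, -7, -5, -3, -2, 0, 2, 3, 5, 7, 10}


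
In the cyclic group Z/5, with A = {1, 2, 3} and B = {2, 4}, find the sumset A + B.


Work in Z/5Z: reduce every sum a + b modulo 5.
Enumerate all 6 pairs:
a = 1: 1+2=3, 1+4=0
a = 2: 2+2=4, 2+4=1
a = 3: 3+2=0, 3+4=2
Distinct residues collected: {0, 1, 2, 3, 4}
|A + B| = 5 (out of 5 total residues).

A + B = {0, 1, 2, 3, 4}


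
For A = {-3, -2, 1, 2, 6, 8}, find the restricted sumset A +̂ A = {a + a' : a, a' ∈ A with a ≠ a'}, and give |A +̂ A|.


Restricted sumset: A +̂ A = {a + a' : a ∈ A, a' ∈ A, a ≠ a'}.
Equivalently, take A + A and drop any sum 2a that is achievable ONLY as a + a for a ∈ A (i.e. sums representable only with equal summands).
Enumerate pairs (a, a') with a < a' (symmetric, so each unordered pair gives one sum; this covers all a ≠ a'):
  -3 + -2 = -5
  -3 + 1 = -2
  -3 + 2 = -1
  -3 + 6 = 3
  -3 + 8 = 5
  -2 + 1 = -1
  -2 + 2 = 0
  -2 + 6 = 4
  -2 + 8 = 6
  1 + 2 = 3
  1 + 6 = 7
  1 + 8 = 9
  2 + 6 = 8
  2 + 8 = 10
  6 + 8 = 14
Collected distinct sums: {-5, -2, -1, 0, 3, 4, 5, 6, 7, 8, 9, 10, 14}
|A +̂ A| = 13
(Reference bound: |A +̂ A| ≥ 2|A| - 3 for |A| ≥ 2, with |A| = 6 giving ≥ 9.)

|A +̂ A| = 13


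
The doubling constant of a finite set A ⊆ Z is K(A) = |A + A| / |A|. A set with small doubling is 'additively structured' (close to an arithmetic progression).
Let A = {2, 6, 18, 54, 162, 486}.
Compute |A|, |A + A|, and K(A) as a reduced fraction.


|A| = 6.
Compute A + A by enumerating all 36 pairs.
A + A = {4, 8, 12, 20, 24, 36, 56, 60, 72, 108, 164, 168, 180, 216, 324, 488, 492, 504, 540, 648, 972}, so |A + A| = 21.
K = |A + A| / |A| = 21/6 = 7/2 ≈ 3.5000.
Reference: AP of size 6 gives K = 11/6 ≈ 1.8333; a fully generic set of size 6 gives K ≈ 3.5000.

|A| = 6, |A + A| = 21, K = 21/6 = 7/2.


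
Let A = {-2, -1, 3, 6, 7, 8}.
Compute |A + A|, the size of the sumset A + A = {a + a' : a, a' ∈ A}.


A + A = {a + a' : a, a' ∈ A}; |A| = 6.
General bounds: 2|A| - 1 ≤ |A + A| ≤ |A|(|A|+1)/2, i.e. 11 ≤ |A + A| ≤ 21.
Lower bound 2|A|-1 is attained iff A is an arithmetic progression.
Enumerate sums a + a' for a ≤ a' (symmetric, so this suffices):
a = -2: -2+-2=-4, -2+-1=-3, -2+3=1, -2+6=4, -2+7=5, -2+8=6
a = -1: -1+-1=-2, -1+3=2, -1+6=5, -1+7=6, -1+8=7
a = 3: 3+3=6, 3+6=9, 3+7=10, 3+8=11
a = 6: 6+6=12, 6+7=13, 6+8=14
a = 7: 7+7=14, 7+8=15
a = 8: 8+8=16
Distinct sums: {-4, -3, -2, 1, 2, 4, 5, 6, 7, 9, 10, 11, 12, 13, 14, 15, 16}
|A + A| = 17

|A + A| = 17


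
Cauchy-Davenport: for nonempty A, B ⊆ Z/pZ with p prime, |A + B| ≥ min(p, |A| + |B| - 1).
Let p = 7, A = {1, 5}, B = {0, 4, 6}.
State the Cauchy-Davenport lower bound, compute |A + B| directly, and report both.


Cauchy-Davenport: |A + B| ≥ min(p, |A| + |B| - 1) for A, B nonempty in Z/pZ.
|A| = 2, |B| = 3, p = 7.
CD lower bound = min(7, 2 + 3 - 1) = min(7, 4) = 4.
Compute A + B mod 7 directly:
a = 1: 1+0=1, 1+4=5, 1+6=0
a = 5: 5+0=5, 5+4=2, 5+6=4
A + B = {0, 1, 2, 4, 5}, so |A + B| = 5.
Verify: 5 ≥ 4? Yes ✓.

CD lower bound = 4, actual |A + B| = 5.


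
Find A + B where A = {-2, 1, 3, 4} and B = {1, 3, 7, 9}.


A + B = {a + b : a ∈ A, b ∈ B}.
Enumerate all |A|·|B| = 4·4 = 16 pairs (a, b) and collect distinct sums.
a = -2: -2+1=-1, -2+3=1, -2+7=5, -2+9=7
a = 1: 1+1=2, 1+3=4, 1+7=8, 1+9=10
a = 3: 3+1=4, 3+3=6, 3+7=10, 3+9=12
a = 4: 4+1=5, 4+3=7, 4+7=11, 4+9=13
Collecting distinct sums: A + B = {-1, 1, 2, 4, 5, 6, 7, 8, 10, 11, 12, 13}
|A + B| = 12

A + B = {-1, 1, 2, 4, 5, 6, 7, 8, 10, 11, 12, 13}


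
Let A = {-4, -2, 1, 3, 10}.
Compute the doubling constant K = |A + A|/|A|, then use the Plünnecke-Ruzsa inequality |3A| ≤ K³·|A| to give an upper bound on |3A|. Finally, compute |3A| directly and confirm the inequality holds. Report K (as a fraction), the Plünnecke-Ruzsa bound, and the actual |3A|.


|A| = 5.
Step 1: Compute A + A by enumerating all 25 pairs.
A + A = {-8, -6, -4, -3, -1, 1, 2, 4, 6, 8, 11, 13, 20}, so |A + A| = 13.
Step 2: Doubling constant K = |A + A|/|A| = 13/5 = 13/5 ≈ 2.6000.
Step 3: Plünnecke-Ruzsa gives |3A| ≤ K³·|A| = (2.6000)³ · 5 ≈ 87.8800.
Step 4: Compute 3A = A + A + A directly by enumerating all triples (a,b,c) ∈ A³; |3A| = 25.
Step 5: Check 25 ≤ 87.8800? Yes ✓.

K = 13/5, Plünnecke-Ruzsa bound K³|A| ≈ 87.8800, |3A| = 25, inequality holds.


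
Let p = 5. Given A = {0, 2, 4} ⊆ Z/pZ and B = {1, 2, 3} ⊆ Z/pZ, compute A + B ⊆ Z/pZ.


Work in Z/5Z: reduce every sum a + b modulo 5.
Enumerate all 9 pairs:
a = 0: 0+1=1, 0+2=2, 0+3=3
a = 2: 2+1=3, 2+2=4, 2+3=0
a = 4: 4+1=0, 4+2=1, 4+3=2
Distinct residues collected: {0, 1, 2, 3, 4}
|A + B| = 5 (out of 5 total residues).

A + B = {0, 1, 2, 3, 4}


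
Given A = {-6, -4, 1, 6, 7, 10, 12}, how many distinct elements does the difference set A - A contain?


A - A = {a - a' : a, a' ∈ A}; |A| = 7.
Bounds: 2|A|-1 ≤ |A - A| ≤ |A|² - |A| + 1, i.e. 13 ≤ |A - A| ≤ 43.
Note: 0 ∈ A - A always (from a - a). The set is symmetric: if d ∈ A - A then -d ∈ A - A.
Enumerate nonzero differences d = a - a' with a > a' (then include -d):
Positive differences: {1, 2, 3, 4, 5, 6, 7, 9, 10, 11, 12, 13, 14, 16, 18}
Full difference set: {0} ∪ (positive diffs) ∪ (negative diffs).
|A - A| = 1 + 2·15 = 31 (matches direct enumeration: 31).

|A - A| = 31


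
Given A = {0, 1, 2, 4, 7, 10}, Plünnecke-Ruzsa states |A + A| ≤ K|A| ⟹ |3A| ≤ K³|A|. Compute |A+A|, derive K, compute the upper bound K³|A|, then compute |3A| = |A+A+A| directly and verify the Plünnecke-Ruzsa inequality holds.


|A| = 6.
Step 1: Compute A + A by enumerating all 36 pairs.
A + A = {0, 1, 2, 3, 4, 5, 6, 7, 8, 9, 10, 11, 12, 14, 17, 20}, so |A + A| = 16.
Step 2: Doubling constant K = |A + A|/|A| = 16/6 = 16/6 ≈ 2.6667.
Step 3: Plünnecke-Ruzsa gives |3A| ≤ K³·|A| = (2.6667)³ · 6 ≈ 113.7778.
Step 4: Compute 3A = A + A + A directly by enumerating all triples (a,b,c) ∈ A³; |3A| = 26.
Step 5: Check 26 ≤ 113.7778? Yes ✓.

K = 16/6, Plünnecke-Ruzsa bound K³|A| ≈ 113.7778, |3A| = 26, inequality holds.


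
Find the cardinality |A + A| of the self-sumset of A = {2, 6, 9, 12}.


A + A = {a + a' : a, a' ∈ A}; |A| = 4.
General bounds: 2|A| - 1 ≤ |A + A| ≤ |A|(|A|+1)/2, i.e. 7 ≤ |A + A| ≤ 10.
Lower bound 2|A|-1 is attained iff A is an arithmetic progression.
Enumerate sums a + a' for a ≤ a' (symmetric, so this suffices):
a = 2: 2+2=4, 2+6=8, 2+9=11, 2+12=14
a = 6: 6+6=12, 6+9=15, 6+12=18
a = 9: 9+9=18, 9+12=21
a = 12: 12+12=24
Distinct sums: {4, 8, 11, 12, 14, 15, 18, 21, 24}
|A + A| = 9

|A + A| = 9


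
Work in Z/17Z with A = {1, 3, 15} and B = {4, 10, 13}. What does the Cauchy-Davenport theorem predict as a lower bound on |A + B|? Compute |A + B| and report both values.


Cauchy-Davenport: |A + B| ≥ min(p, |A| + |B| - 1) for A, B nonempty in Z/pZ.
|A| = 3, |B| = 3, p = 17.
CD lower bound = min(17, 3 + 3 - 1) = min(17, 5) = 5.
Compute A + B mod 17 directly:
a = 1: 1+4=5, 1+10=11, 1+13=14
a = 3: 3+4=7, 3+10=13, 3+13=16
a = 15: 15+4=2, 15+10=8, 15+13=11
A + B = {2, 5, 7, 8, 11, 13, 14, 16}, so |A + B| = 8.
Verify: 8 ≥ 5? Yes ✓.

CD lower bound = 5, actual |A + B| = 8.


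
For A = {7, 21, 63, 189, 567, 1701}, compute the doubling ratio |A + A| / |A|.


|A| = 6.
Compute A + A by enumerating all 36 pairs.
A + A = {14, 28, 42, 70, 84, 126, 196, 210, 252, 378, 574, 588, 630, 756, 1134, 1708, 1722, 1764, 1890, 2268, 3402}, so |A + A| = 21.
K = |A + A| / |A| = 21/6 = 7/2 ≈ 3.5000.
Reference: AP of size 6 gives K = 11/6 ≈ 1.8333; a fully generic set of size 6 gives K ≈ 3.5000.

|A| = 6, |A + A| = 21, K = 21/6 = 7/2.


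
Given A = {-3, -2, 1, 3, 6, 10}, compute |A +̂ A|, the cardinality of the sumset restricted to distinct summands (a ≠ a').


Restricted sumset: A +̂ A = {a + a' : a ∈ A, a' ∈ A, a ≠ a'}.
Equivalently, take A + A and drop any sum 2a that is achievable ONLY as a + a for a ∈ A (i.e. sums representable only with equal summands).
Enumerate pairs (a, a') with a < a' (symmetric, so each unordered pair gives one sum; this covers all a ≠ a'):
  -3 + -2 = -5
  -3 + 1 = -2
  -3 + 3 = 0
  -3 + 6 = 3
  -3 + 10 = 7
  -2 + 1 = -1
  -2 + 3 = 1
  -2 + 6 = 4
  -2 + 10 = 8
  1 + 3 = 4
  1 + 6 = 7
  1 + 10 = 11
  3 + 6 = 9
  3 + 10 = 13
  6 + 10 = 16
Collected distinct sums: {-5, -2, -1, 0, 1, 3, 4, 7, 8, 9, 11, 13, 16}
|A +̂ A| = 13
(Reference bound: |A +̂ A| ≥ 2|A| - 3 for |A| ≥ 2, with |A| = 6 giving ≥ 9.)

|A +̂ A| = 13


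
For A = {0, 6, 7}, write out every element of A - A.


A - A = {a - a' : a, a' ∈ A}.
Compute a - a' for each ordered pair (a, a'):
a = 0: 0-0=0, 0-6=-6, 0-7=-7
a = 6: 6-0=6, 6-6=0, 6-7=-1
a = 7: 7-0=7, 7-6=1, 7-7=0
Collecting distinct values (and noting 0 appears from a-a):
A - A = {-7, -6, -1, 0, 1, 6, 7}
|A - A| = 7

A - A = {-7, -6, -1, 0, 1, 6, 7}


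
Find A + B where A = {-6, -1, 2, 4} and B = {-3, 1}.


A + B = {a + b : a ∈ A, b ∈ B}.
Enumerate all |A|·|B| = 4·2 = 8 pairs (a, b) and collect distinct sums.
a = -6: -6+-3=-9, -6+1=-5
a = -1: -1+-3=-4, -1+1=0
a = 2: 2+-3=-1, 2+1=3
a = 4: 4+-3=1, 4+1=5
Collecting distinct sums: A + B = {-9, -5, -4, -1, 0, 1, 3, 5}
|A + B| = 8

A + B = {-9, -5, -4, -1, 0, 1, 3, 5}


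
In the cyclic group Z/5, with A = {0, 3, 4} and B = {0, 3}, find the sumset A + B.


Work in Z/5Z: reduce every sum a + b modulo 5.
Enumerate all 6 pairs:
a = 0: 0+0=0, 0+3=3
a = 3: 3+0=3, 3+3=1
a = 4: 4+0=4, 4+3=2
Distinct residues collected: {0, 1, 2, 3, 4}
|A + B| = 5 (out of 5 total residues).

A + B = {0, 1, 2, 3, 4}


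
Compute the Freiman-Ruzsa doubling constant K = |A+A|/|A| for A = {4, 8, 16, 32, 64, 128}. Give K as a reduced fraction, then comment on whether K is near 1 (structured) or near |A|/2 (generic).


|A| = 6.
Compute A + A by enumerating all 36 pairs.
A + A = {8, 12, 16, 20, 24, 32, 36, 40, 48, 64, 68, 72, 80, 96, 128, 132, 136, 144, 160, 192, 256}, so |A + A| = 21.
K = |A + A| / |A| = 21/6 = 7/2 ≈ 3.5000.
Reference: AP of size 6 gives K = 11/6 ≈ 1.8333; a fully generic set of size 6 gives K ≈ 3.5000.

|A| = 6, |A + A| = 21, K = 21/6 = 7/2.


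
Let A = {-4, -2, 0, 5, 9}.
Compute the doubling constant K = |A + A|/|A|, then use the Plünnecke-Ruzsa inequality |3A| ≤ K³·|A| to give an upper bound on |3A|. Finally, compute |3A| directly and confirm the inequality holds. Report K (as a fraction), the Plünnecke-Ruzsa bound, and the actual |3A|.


|A| = 5.
Step 1: Compute A + A by enumerating all 25 pairs.
A + A = {-8, -6, -4, -2, 0, 1, 3, 5, 7, 9, 10, 14, 18}, so |A + A| = 13.
Step 2: Doubling constant K = |A + A|/|A| = 13/5 = 13/5 ≈ 2.6000.
Step 3: Plünnecke-Ruzsa gives |3A| ≤ K³·|A| = (2.6000)³ · 5 ≈ 87.8800.
Step 4: Compute 3A = A + A + A directly by enumerating all triples (a,b,c) ∈ A³; |3A| = 25.
Step 5: Check 25 ≤ 87.8800? Yes ✓.

K = 13/5, Plünnecke-Ruzsa bound K³|A| ≈ 87.8800, |3A| = 25, inequality holds.


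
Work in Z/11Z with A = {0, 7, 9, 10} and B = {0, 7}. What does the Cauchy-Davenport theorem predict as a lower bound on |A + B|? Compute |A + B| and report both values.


Cauchy-Davenport: |A + B| ≥ min(p, |A| + |B| - 1) for A, B nonempty in Z/pZ.
|A| = 4, |B| = 2, p = 11.
CD lower bound = min(11, 4 + 2 - 1) = min(11, 5) = 5.
Compute A + B mod 11 directly:
a = 0: 0+0=0, 0+7=7
a = 7: 7+0=7, 7+7=3
a = 9: 9+0=9, 9+7=5
a = 10: 10+0=10, 10+7=6
A + B = {0, 3, 5, 6, 7, 9, 10}, so |A + B| = 7.
Verify: 7 ≥ 5? Yes ✓.

CD lower bound = 5, actual |A + B| = 7.


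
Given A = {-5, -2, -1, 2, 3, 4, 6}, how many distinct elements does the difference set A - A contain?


A - A = {a - a' : a, a' ∈ A}; |A| = 7.
Bounds: 2|A|-1 ≤ |A - A| ≤ |A|² - |A| + 1, i.e. 13 ≤ |A - A| ≤ 43.
Note: 0 ∈ A - A always (from a - a). The set is symmetric: if d ∈ A - A then -d ∈ A - A.
Enumerate nonzero differences d = a - a' with a > a' (then include -d):
Positive differences: {1, 2, 3, 4, 5, 6, 7, 8, 9, 11}
Full difference set: {0} ∪ (positive diffs) ∪ (negative diffs).
|A - A| = 1 + 2·10 = 21 (matches direct enumeration: 21).

|A - A| = 21


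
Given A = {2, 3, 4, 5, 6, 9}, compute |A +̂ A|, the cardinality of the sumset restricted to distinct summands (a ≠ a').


Restricted sumset: A +̂ A = {a + a' : a ∈ A, a' ∈ A, a ≠ a'}.
Equivalently, take A + A and drop any sum 2a that is achievable ONLY as a + a for a ∈ A (i.e. sums representable only with equal summands).
Enumerate pairs (a, a') with a < a' (symmetric, so each unordered pair gives one sum; this covers all a ≠ a'):
  2 + 3 = 5
  2 + 4 = 6
  2 + 5 = 7
  2 + 6 = 8
  2 + 9 = 11
  3 + 4 = 7
  3 + 5 = 8
  3 + 6 = 9
  3 + 9 = 12
  4 + 5 = 9
  4 + 6 = 10
  4 + 9 = 13
  5 + 6 = 11
  5 + 9 = 14
  6 + 9 = 15
Collected distinct sums: {5, 6, 7, 8, 9, 10, 11, 12, 13, 14, 15}
|A +̂ A| = 11
(Reference bound: |A +̂ A| ≥ 2|A| - 3 for |A| ≥ 2, with |A| = 6 giving ≥ 9.)

|A +̂ A| = 11


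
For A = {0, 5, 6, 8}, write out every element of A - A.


A - A = {a - a' : a, a' ∈ A}.
Compute a - a' for each ordered pair (a, a'):
a = 0: 0-0=0, 0-5=-5, 0-6=-6, 0-8=-8
a = 5: 5-0=5, 5-5=0, 5-6=-1, 5-8=-3
a = 6: 6-0=6, 6-5=1, 6-6=0, 6-8=-2
a = 8: 8-0=8, 8-5=3, 8-6=2, 8-8=0
Collecting distinct values (and noting 0 appears from a-a):
A - A = {-8, -6, -5, -3, -2, -1, 0, 1, 2, 3, 5, 6, 8}
|A - A| = 13

A - A = {-8, -6, -5, -3, -2, -1, 0, 1, 2, 3, 5, 6, 8}


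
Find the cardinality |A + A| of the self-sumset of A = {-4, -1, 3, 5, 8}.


A + A = {a + a' : a, a' ∈ A}; |A| = 5.
General bounds: 2|A| - 1 ≤ |A + A| ≤ |A|(|A|+1)/2, i.e. 9 ≤ |A + A| ≤ 15.
Lower bound 2|A|-1 is attained iff A is an arithmetic progression.
Enumerate sums a + a' for a ≤ a' (symmetric, so this suffices):
a = -4: -4+-4=-8, -4+-1=-5, -4+3=-1, -4+5=1, -4+8=4
a = -1: -1+-1=-2, -1+3=2, -1+5=4, -1+8=7
a = 3: 3+3=6, 3+5=8, 3+8=11
a = 5: 5+5=10, 5+8=13
a = 8: 8+8=16
Distinct sums: {-8, -5, -2, -1, 1, 2, 4, 6, 7, 8, 10, 11, 13, 16}
|A + A| = 14

|A + A| = 14


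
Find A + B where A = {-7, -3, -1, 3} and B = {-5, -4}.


A + B = {a + b : a ∈ A, b ∈ B}.
Enumerate all |A|·|B| = 4·2 = 8 pairs (a, b) and collect distinct sums.
a = -7: -7+-5=-12, -7+-4=-11
a = -3: -3+-5=-8, -3+-4=-7
a = -1: -1+-5=-6, -1+-4=-5
a = 3: 3+-5=-2, 3+-4=-1
Collecting distinct sums: A + B = {-12, -11, -8, -7, -6, -5, -2, -1}
|A + B| = 8

A + B = {-12, -11, -8, -7, -6, -5, -2, -1}


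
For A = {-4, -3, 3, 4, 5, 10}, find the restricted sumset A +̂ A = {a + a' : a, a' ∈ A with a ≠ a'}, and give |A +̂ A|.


Restricted sumset: A +̂ A = {a + a' : a ∈ A, a' ∈ A, a ≠ a'}.
Equivalently, take A + A and drop any sum 2a that is achievable ONLY as a + a for a ∈ A (i.e. sums representable only with equal summands).
Enumerate pairs (a, a') with a < a' (symmetric, so each unordered pair gives one sum; this covers all a ≠ a'):
  -4 + -3 = -7
  -4 + 3 = -1
  -4 + 4 = 0
  -4 + 5 = 1
  -4 + 10 = 6
  -3 + 3 = 0
  -3 + 4 = 1
  -3 + 5 = 2
  -3 + 10 = 7
  3 + 4 = 7
  3 + 5 = 8
  3 + 10 = 13
  4 + 5 = 9
  4 + 10 = 14
  5 + 10 = 15
Collected distinct sums: {-7, -1, 0, 1, 2, 6, 7, 8, 9, 13, 14, 15}
|A +̂ A| = 12
(Reference bound: |A +̂ A| ≥ 2|A| - 3 for |A| ≥ 2, with |A| = 6 giving ≥ 9.)

|A +̂ A| = 12


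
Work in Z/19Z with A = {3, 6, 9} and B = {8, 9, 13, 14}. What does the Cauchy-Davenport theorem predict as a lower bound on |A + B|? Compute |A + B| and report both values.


Cauchy-Davenport: |A + B| ≥ min(p, |A| + |B| - 1) for A, B nonempty in Z/pZ.
|A| = 3, |B| = 4, p = 19.
CD lower bound = min(19, 3 + 4 - 1) = min(19, 6) = 6.
Compute A + B mod 19 directly:
a = 3: 3+8=11, 3+9=12, 3+13=16, 3+14=17
a = 6: 6+8=14, 6+9=15, 6+13=0, 6+14=1
a = 9: 9+8=17, 9+9=18, 9+13=3, 9+14=4
A + B = {0, 1, 3, 4, 11, 12, 14, 15, 16, 17, 18}, so |A + B| = 11.
Verify: 11 ≥ 6? Yes ✓.

CD lower bound = 6, actual |A + B| = 11.


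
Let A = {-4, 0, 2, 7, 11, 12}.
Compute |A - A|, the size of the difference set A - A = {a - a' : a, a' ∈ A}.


A - A = {a - a' : a, a' ∈ A}; |A| = 6.
Bounds: 2|A|-1 ≤ |A - A| ≤ |A|² - |A| + 1, i.e. 11 ≤ |A - A| ≤ 31.
Note: 0 ∈ A - A always (from a - a). The set is symmetric: if d ∈ A - A then -d ∈ A - A.
Enumerate nonzero differences d = a - a' with a > a' (then include -d):
Positive differences: {1, 2, 4, 5, 6, 7, 9, 10, 11, 12, 15, 16}
Full difference set: {0} ∪ (positive diffs) ∪ (negative diffs).
|A - A| = 1 + 2·12 = 25 (matches direct enumeration: 25).

|A - A| = 25


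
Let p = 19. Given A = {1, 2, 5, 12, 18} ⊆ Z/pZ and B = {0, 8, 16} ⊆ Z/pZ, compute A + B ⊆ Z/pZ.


Work in Z/19Z: reduce every sum a + b modulo 19.
Enumerate all 15 pairs:
a = 1: 1+0=1, 1+8=9, 1+16=17
a = 2: 2+0=2, 2+8=10, 2+16=18
a = 5: 5+0=5, 5+8=13, 5+16=2
a = 12: 12+0=12, 12+8=1, 12+16=9
a = 18: 18+0=18, 18+8=7, 18+16=15
Distinct residues collected: {1, 2, 5, 7, 9, 10, 12, 13, 15, 17, 18}
|A + B| = 11 (out of 19 total residues).

A + B = {1, 2, 5, 7, 9, 10, 12, 13, 15, 17, 18}


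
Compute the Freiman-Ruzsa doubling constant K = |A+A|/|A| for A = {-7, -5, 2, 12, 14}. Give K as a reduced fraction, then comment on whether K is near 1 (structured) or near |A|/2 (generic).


|A| = 5.
Compute A + A by enumerating all 25 pairs.
A + A = {-14, -12, -10, -5, -3, 4, 5, 7, 9, 14, 16, 24, 26, 28}, so |A + A| = 14.
K = |A + A| / |A| = 14/5 (already in lowest terms) ≈ 2.8000.
Reference: AP of size 5 gives K = 9/5 ≈ 1.8000; a fully generic set of size 5 gives K ≈ 3.0000.

|A| = 5, |A + A| = 14, K = 14/5.


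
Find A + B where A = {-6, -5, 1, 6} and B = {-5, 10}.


A + B = {a + b : a ∈ A, b ∈ B}.
Enumerate all |A|·|B| = 4·2 = 8 pairs (a, b) and collect distinct sums.
a = -6: -6+-5=-11, -6+10=4
a = -5: -5+-5=-10, -5+10=5
a = 1: 1+-5=-4, 1+10=11
a = 6: 6+-5=1, 6+10=16
Collecting distinct sums: A + B = {-11, -10, -4, 1, 4, 5, 11, 16}
|A + B| = 8

A + B = {-11, -10, -4, 1, 4, 5, 11, 16}


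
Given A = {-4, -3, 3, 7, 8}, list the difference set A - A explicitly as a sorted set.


A - A = {a - a' : a, a' ∈ A}.
Compute a - a' for each ordered pair (a, a'):
a = -4: -4--4=0, -4--3=-1, -4-3=-7, -4-7=-11, -4-8=-12
a = -3: -3--4=1, -3--3=0, -3-3=-6, -3-7=-10, -3-8=-11
a = 3: 3--4=7, 3--3=6, 3-3=0, 3-7=-4, 3-8=-5
a = 7: 7--4=11, 7--3=10, 7-3=4, 7-7=0, 7-8=-1
a = 8: 8--4=12, 8--3=11, 8-3=5, 8-7=1, 8-8=0
Collecting distinct values (and noting 0 appears from a-a):
A - A = {-12, -11, -10, -7, -6, -5, -4, -1, 0, 1, 4, 5, 6, 7, 10, 11, 12}
|A - A| = 17

A - A = {-12, -11, -10, -7, -6, -5, -4, -1, 0, 1, 4, 5, 6, 7, 10, 11, 12}


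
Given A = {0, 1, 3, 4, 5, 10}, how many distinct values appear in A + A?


A + A = {a + a' : a, a' ∈ A}; |A| = 6.
General bounds: 2|A| - 1 ≤ |A + A| ≤ |A|(|A|+1)/2, i.e. 11 ≤ |A + A| ≤ 21.
Lower bound 2|A|-1 is attained iff A is an arithmetic progression.
Enumerate sums a + a' for a ≤ a' (symmetric, so this suffices):
a = 0: 0+0=0, 0+1=1, 0+3=3, 0+4=4, 0+5=5, 0+10=10
a = 1: 1+1=2, 1+3=4, 1+4=5, 1+5=6, 1+10=11
a = 3: 3+3=6, 3+4=7, 3+5=8, 3+10=13
a = 4: 4+4=8, 4+5=9, 4+10=14
a = 5: 5+5=10, 5+10=15
a = 10: 10+10=20
Distinct sums: {0, 1, 2, 3, 4, 5, 6, 7, 8, 9, 10, 11, 13, 14, 15, 20}
|A + A| = 16

|A + A| = 16


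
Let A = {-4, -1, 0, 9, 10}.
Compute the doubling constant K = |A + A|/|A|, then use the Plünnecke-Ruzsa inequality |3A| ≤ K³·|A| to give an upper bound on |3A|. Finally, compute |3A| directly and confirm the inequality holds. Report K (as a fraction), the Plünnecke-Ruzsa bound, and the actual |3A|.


|A| = 5.
Step 1: Compute A + A by enumerating all 25 pairs.
A + A = {-8, -5, -4, -2, -1, 0, 5, 6, 8, 9, 10, 18, 19, 20}, so |A + A| = 14.
Step 2: Doubling constant K = |A + A|/|A| = 14/5 = 14/5 ≈ 2.8000.
Step 3: Plünnecke-Ruzsa gives |3A| ≤ K³·|A| = (2.8000)³ · 5 ≈ 109.7600.
Step 4: Compute 3A = A + A + A directly by enumerating all triples (a,b,c) ∈ A³; |3A| = 30.
Step 5: Check 30 ≤ 109.7600? Yes ✓.

K = 14/5, Plünnecke-Ruzsa bound K³|A| ≈ 109.7600, |3A| = 30, inequality holds.


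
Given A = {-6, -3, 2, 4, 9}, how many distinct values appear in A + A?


A + A = {a + a' : a, a' ∈ A}; |A| = 5.
General bounds: 2|A| - 1 ≤ |A + A| ≤ |A|(|A|+1)/2, i.e. 9 ≤ |A + A| ≤ 15.
Lower bound 2|A|-1 is attained iff A is an arithmetic progression.
Enumerate sums a + a' for a ≤ a' (symmetric, so this suffices):
a = -6: -6+-6=-12, -6+-3=-9, -6+2=-4, -6+4=-2, -6+9=3
a = -3: -3+-3=-6, -3+2=-1, -3+4=1, -3+9=6
a = 2: 2+2=4, 2+4=6, 2+9=11
a = 4: 4+4=8, 4+9=13
a = 9: 9+9=18
Distinct sums: {-12, -9, -6, -4, -2, -1, 1, 3, 4, 6, 8, 11, 13, 18}
|A + A| = 14

|A + A| = 14


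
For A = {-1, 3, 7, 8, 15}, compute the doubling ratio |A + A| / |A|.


|A| = 5.
Compute A + A by enumerating all 25 pairs.
A + A = {-2, 2, 6, 7, 10, 11, 14, 15, 16, 18, 22, 23, 30}, so |A + A| = 13.
K = |A + A| / |A| = 13/5 (already in lowest terms) ≈ 2.6000.
Reference: AP of size 5 gives K = 9/5 ≈ 1.8000; a fully generic set of size 5 gives K ≈ 3.0000.

|A| = 5, |A + A| = 13, K = 13/5.


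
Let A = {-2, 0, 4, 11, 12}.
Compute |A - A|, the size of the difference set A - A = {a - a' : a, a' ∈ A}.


A - A = {a - a' : a, a' ∈ A}; |A| = 5.
Bounds: 2|A|-1 ≤ |A - A| ≤ |A|² - |A| + 1, i.e. 9 ≤ |A - A| ≤ 21.
Note: 0 ∈ A - A always (from a - a). The set is symmetric: if d ∈ A - A then -d ∈ A - A.
Enumerate nonzero differences d = a - a' with a > a' (then include -d):
Positive differences: {1, 2, 4, 6, 7, 8, 11, 12, 13, 14}
Full difference set: {0} ∪ (positive diffs) ∪ (negative diffs).
|A - A| = 1 + 2·10 = 21 (matches direct enumeration: 21).

|A - A| = 21


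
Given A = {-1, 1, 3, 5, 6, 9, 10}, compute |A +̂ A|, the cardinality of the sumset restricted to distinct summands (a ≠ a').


Restricted sumset: A +̂ A = {a + a' : a ∈ A, a' ∈ A, a ≠ a'}.
Equivalently, take A + A and drop any sum 2a that is achievable ONLY as a + a for a ∈ A (i.e. sums representable only with equal summands).
Enumerate pairs (a, a') with a < a' (symmetric, so each unordered pair gives one sum; this covers all a ≠ a'):
  -1 + 1 = 0
  -1 + 3 = 2
  -1 + 5 = 4
  -1 + 6 = 5
  -1 + 9 = 8
  -1 + 10 = 9
  1 + 3 = 4
  1 + 5 = 6
  1 + 6 = 7
  1 + 9 = 10
  1 + 10 = 11
  3 + 5 = 8
  3 + 6 = 9
  3 + 9 = 12
  3 + 10 = 13
  5 + 6 = 11
  5 + 9 = 14
  5 + 10 = 15
  6 + 9 = 15
  6 + 10 = 16
  9 + 10 = 19
Collected distinct sums: {0, 2, 4, 5, 6, 7, 8, 9, 10, 11, 12, 13, 14, 15, 16, 19}
|A +̂ A| = 16
(Reference bound: |A +̂ A| ≥ 2|A| - 3 for |A| ≥ 2, with |A| = 7 giving ≥ 11.)

|A +̂ A| = 16


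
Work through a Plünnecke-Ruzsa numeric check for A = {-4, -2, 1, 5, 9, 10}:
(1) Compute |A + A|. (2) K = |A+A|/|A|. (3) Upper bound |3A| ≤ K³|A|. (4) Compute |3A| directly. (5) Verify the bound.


|A| = 6.
Step 1: Compute A + A by enumerating all 36 pairs.
A + A = {-8, -6, -4, -3, -1, 1, 2, 3, 5, 6, 7, 8, 10, 11, 14, 15, 18, 19, 20}, so |A + A| = 19.
Step 2: Doubling constant K = |A + A|/|A| = 19/6 = 19/6 ≈ 3.1667.
Step 3: Plünnecke-Ruzsa gives |3A| ≤ K³·|A| = (3.1667)³ · 6 ≈ 190.5278.
Step 4: Compute 3A = A + A + A directly by enumerating all triples (a,b,c) ∈ A³; |3A| = 38.
Step 5: Check 38 ≤ 190.5278? Yes ✓.

K = 19/6, Plünnecke-Ruzsa bound K³|A| ≈ 190.5278, |3A| = 38, inequality holds.
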